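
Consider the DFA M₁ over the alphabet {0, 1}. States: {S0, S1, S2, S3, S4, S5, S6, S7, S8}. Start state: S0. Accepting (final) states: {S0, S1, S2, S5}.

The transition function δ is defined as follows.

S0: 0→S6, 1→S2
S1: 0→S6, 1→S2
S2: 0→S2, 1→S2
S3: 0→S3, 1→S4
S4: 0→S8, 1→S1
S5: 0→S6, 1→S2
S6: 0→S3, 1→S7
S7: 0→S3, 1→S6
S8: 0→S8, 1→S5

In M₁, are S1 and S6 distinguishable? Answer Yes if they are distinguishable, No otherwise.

Yes

Start with accepting vs non-accepting: {S0,S1,S2,S5} | {S3,S4,S6,S7,S8}.
Split {S0,S1,S2,S5} by δ(·,0) → {S0,S1,S5} and {S2}.
Split {S3,S4,S6,S7,S8} by δ(·,1) → {S3,S6,S7} and {S4,S8}.
On input 1, block {S3,S6,S7} splits into {S6,S7} and {S3}.
Stable partition: {S0,S1,S5} | {S6,S7} | {S2} | {S4,S8} | {S3} — 5 equivalence classes.
S1 and S6 end up in different blocks, so they are distinguishable. For instance, the string 'ε' is accepted from only S1.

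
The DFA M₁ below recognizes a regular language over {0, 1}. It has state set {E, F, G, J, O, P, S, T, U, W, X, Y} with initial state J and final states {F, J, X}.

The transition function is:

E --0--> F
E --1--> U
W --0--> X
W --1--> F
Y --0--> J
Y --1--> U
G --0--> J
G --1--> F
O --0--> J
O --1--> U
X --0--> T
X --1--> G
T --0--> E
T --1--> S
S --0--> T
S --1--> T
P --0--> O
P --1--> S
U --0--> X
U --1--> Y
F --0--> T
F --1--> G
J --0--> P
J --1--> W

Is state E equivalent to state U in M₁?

Yes

Every state is reachable, so we keep all 12.
Initial partition by acceptance: {F,J,X} | {E,G,O,P,S,T,U,W,Y}.
Split {E,G,O,P,S,T,U,W,Y} by δ(·,0) → {E,G,O,U,W,Y} and {P,S,T}.
On input 1, block {E,G,O,U,W,Y} splits into {E,O,U,Y} and {G,W}.
On input 0, block {P,S,T} splits into {P,T} and {S}.
No further refinement is possible. Final partition (5 blocks): {F,J,X} | {E,O,U,Y} | {P,T} | {G,W} | {S}.
E and U lie in the same block of the stable partition, so they are equivalent — no string distinguishes them.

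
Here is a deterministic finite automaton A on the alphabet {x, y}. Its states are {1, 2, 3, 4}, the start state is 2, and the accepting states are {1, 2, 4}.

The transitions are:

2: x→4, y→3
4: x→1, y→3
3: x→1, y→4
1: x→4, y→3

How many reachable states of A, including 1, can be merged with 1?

Initial partition by acceptance: {1,2,4} | {3}.
Stable partition: {1,2,4} | {3} — 2 equivalence classes.
The equivalence class containing 1 is {1,2,4}, of size 3.

3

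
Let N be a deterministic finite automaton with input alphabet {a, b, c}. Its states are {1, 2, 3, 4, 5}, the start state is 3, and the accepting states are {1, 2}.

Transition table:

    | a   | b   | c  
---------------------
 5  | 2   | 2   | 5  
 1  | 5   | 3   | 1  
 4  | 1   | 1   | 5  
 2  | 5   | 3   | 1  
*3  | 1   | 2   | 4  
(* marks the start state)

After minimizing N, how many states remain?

2

All states are reachable from the start state.
Start with accepting vs non-accepting: {1,2} | {3,4,5}.
Stable partition: {1,2} | {3,4,5} — 2 equivalence classes.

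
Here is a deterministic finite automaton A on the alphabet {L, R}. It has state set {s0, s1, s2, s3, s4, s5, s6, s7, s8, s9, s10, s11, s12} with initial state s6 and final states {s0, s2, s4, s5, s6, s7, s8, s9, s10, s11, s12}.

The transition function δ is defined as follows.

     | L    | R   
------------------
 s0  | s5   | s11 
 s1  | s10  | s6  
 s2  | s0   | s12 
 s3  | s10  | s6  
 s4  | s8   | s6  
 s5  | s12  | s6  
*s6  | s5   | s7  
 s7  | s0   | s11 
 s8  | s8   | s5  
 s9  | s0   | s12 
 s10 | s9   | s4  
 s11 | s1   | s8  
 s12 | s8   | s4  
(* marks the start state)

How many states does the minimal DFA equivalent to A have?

States {s2,s3} cannot be reached from the start state, so discard them.
P0 = {s0,s4,s5,s6,s7,s8,s9,s10,s11,s12} | {s1}.
Refine {s0,s4,s5,s6,s7,s8,s9,s10,s11,s12} on symbol L: members go to different blocks, giving {s0,s4,s5,s6,s7,s8,s9,s10,s12} and {s11}.
Split {s0,s4,s5,s6,s7,s8,s9,s10,s12} by δ(·,R) → {s4,s5,s6,s8,s9,s10,s12} and {s0,s7}.
Split {s4,s5,s6,s8,s9,s10,s12} by δ(·,L) → {s4,s5,s6,s8,s10,s12} and {s9}.
Split {s4,s5,s6,s8,s10,s12} by δ(·,L) → {s4,s5,s6,s8,s12} and {s10}.
Refine {s4,s5,s6,s8,s12} on symbol R: members go to different blocks, giving {s4,s5,s8,s12} and {s6}.
Split {s4,s5,s8,s12} by δ(·,R) → {s4,s5} and {s8,s12}.
On input L, block {s0,s7} splits into {s0} and {s7}.
The partition is now stable with 9 blocks: {s4,s5} | {s1} | {s11} | {s0} | {s9} | {s10} | {s6} | {s8,s12} | {s7}.

9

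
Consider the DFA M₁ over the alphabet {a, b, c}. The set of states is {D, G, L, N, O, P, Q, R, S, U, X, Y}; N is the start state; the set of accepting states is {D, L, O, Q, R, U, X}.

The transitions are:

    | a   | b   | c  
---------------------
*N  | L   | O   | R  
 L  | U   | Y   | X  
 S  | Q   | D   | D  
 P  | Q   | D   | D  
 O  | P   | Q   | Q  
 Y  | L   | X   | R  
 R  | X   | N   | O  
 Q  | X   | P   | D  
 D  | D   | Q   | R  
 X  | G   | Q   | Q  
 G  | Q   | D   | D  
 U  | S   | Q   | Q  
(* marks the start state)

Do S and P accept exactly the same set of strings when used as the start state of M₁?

Yes

Every state is reachable, so we keep all 12.
Start with accepting vs non-accepting: {D,L,O,Q,R,U,X} | {G,N,P,S,Y}.
Refine {D,L,O,Q,R,U,X} on symbol a: members go to different blocks, giving {D,L,Q,R} and {O,U,X}.
Refine {D,L,Q,R} on symbol a: members go to different blocks, giving {L,Q,R} and {D}.
On input c, block {L,Q,R} splits into {L,R} and {Q}.
Refine {G,N,P,S,Y} on symbol a: members go to different blocks, giving {G,P,S} and {N,Y}.
The partition is now stable with 6 blocks: {L,R} | {G,P,S} | {O,U,X} | {D} | {Q} | {N,Y}.
S and P lie in the same block of the stable partition, so they are equivalent — no string distinguishes them.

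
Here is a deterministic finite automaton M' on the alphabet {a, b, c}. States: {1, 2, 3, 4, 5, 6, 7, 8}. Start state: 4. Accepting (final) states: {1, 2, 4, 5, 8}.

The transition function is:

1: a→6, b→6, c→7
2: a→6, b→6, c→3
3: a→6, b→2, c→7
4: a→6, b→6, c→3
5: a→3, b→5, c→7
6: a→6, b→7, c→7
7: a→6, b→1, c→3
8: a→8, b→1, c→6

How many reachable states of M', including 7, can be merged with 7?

2

States {5,8} cannot be reached from the start state, so discard them.
P0 = {1,2,4} | {3,6,7}.
Split {3,6,7} by δ(·,b) → {3,7} and {6}.
The partition is now stable with 3 blocks: {1,2,4} | {3,7} | {6}.
The equivalence class containing 7 is {3,7}, of size 2.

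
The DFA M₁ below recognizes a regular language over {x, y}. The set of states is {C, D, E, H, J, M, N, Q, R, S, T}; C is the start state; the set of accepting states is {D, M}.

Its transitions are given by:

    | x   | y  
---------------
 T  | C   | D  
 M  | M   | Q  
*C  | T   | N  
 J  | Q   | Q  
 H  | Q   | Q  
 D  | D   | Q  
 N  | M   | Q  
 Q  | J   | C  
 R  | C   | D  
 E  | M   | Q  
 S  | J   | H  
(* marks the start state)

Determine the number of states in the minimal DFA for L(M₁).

6

Reachable states from the start: {C,D,J,M,N,Q,T}. Unreachable: {E,H,R,S} — drop them.
Initial partition by acceptance: {D,M} | {C,J,N,Q,T}.
Split {C,J,N,Q,T} by δ(·,x) → {C,J,Q,T} and {N}.
On input y, block {C,J,Q,T} splits into {J,Q} and {C} and {T}.
Split {J,Q} by δ(·,y) → {Q} and {J}.
The partition is now stable with 6 blocks: {D,M} | {Q} | {N} | {C} | {T} | {J}.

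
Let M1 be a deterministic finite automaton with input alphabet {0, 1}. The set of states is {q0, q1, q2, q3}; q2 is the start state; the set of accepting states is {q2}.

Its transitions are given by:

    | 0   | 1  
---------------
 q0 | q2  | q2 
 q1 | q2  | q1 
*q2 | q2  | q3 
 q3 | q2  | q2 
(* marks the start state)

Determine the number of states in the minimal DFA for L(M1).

2

Reachable states from the start: {q2,q3}. Unreachable: {q0,q1} — drop them.
Start with accepting vs non-accepting: {q2} | {q3}.
No further refinement is possible. Final partition (2 blocks): {q2} | {q3}.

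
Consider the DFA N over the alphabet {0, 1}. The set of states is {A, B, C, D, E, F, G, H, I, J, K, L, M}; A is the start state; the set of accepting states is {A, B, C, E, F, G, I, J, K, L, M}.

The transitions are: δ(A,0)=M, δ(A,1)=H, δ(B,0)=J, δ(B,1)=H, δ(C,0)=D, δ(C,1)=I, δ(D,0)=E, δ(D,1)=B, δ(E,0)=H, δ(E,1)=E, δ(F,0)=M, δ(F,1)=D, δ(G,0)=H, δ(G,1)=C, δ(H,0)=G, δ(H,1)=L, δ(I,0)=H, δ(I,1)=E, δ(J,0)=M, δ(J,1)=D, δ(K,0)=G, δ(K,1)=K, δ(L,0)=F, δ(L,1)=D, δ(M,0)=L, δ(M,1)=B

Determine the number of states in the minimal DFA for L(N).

First remove the unreachable states {K}; 12 states remain.
P0 = {A,B,C,E,F,G,I,J,L,M} | {D,H}.
Refine {A,B,C,E,F,G,I,J,L,M} on symbol 0: members go to different blocks, giving {A,B,F,J,L,M} and {C,E,G,I}.
Refine {A,B,F,J,L,M} on symbol 1: members go to different blocks, giving {A,B,F,J,L} and {M}.
On input 0, block {A,B,F,J,L} splits into {A,F,J} and {B,L}.
Stable partition: {A,F,J} | {D,H} | {C,E,G,I} | {M} | {B,L} — 5 equivalence classes.

5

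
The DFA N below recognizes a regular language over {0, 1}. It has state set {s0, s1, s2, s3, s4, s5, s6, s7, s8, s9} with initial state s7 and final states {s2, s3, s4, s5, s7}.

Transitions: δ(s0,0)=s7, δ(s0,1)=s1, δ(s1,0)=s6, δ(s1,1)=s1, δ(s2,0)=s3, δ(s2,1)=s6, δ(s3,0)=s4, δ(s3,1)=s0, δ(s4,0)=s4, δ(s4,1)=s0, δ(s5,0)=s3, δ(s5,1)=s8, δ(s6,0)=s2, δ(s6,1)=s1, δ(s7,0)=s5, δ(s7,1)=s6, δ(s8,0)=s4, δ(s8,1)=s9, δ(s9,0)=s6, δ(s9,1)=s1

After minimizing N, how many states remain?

Start with accepting vs non-accepting: {s2,s3,s4,s5,s7} | {s0,s1,s6,s8,s9}.
Refine {s0,s1,s6,s8,s9} on symbol 0: members go to different blocks, giving {s0,s6,s8} and {s1,s9}.
No further refinement is possible. Final partition (3 blocks): {s2,s3,s4,s5,s7} | {s0,s6,s8} | {s1,s9}.

3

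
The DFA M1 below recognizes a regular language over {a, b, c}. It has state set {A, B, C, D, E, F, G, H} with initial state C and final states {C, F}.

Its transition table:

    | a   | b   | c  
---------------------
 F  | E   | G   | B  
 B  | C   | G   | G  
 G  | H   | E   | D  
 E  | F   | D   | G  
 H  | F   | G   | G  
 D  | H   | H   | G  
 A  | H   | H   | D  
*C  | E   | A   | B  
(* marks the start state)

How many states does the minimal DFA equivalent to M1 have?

3

All states are reachable from the start state.
Start with accepting vs non-accepting: {C,F} | {A,B,D,E,G,H}.
Refine {A,B,D,E,G,H} on symbol a: members go to different blocks, giving {A,D,G} and {B,E,H}.
Stable partition: {C,F} | {A,D,G} | {B,E,H} — 3 equivalence classes.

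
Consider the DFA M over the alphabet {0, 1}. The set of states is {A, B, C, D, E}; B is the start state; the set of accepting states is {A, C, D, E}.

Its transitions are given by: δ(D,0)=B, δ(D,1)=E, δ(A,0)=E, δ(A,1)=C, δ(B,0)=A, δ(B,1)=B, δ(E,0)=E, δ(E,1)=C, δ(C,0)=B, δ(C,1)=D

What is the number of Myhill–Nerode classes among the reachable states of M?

Every state is reachable, so we keep all 5.
Start with accepting vs non-accepting: {A,C,D,E} | {B}.
On input 0, block {A,C,D,E} splits into {A,E} and {C,D}.
Refine {C,D} on symbol 1: members go to different blocks, giving {C} and {D}.
The partition is now stable with 4 blocks: {A,E} | {B} | {C} | {D}.

4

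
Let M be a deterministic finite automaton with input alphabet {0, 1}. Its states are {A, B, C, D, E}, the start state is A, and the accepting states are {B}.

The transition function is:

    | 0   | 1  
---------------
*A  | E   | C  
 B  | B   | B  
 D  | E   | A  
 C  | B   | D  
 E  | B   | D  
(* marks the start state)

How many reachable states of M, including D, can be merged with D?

1

Start with accepting vs non-accepting: {B} | {A,C,D,E}.
On input 0, block {A,C,D,E} splits into {A,D} and {C,E}.
Split {A,D} by δ(·,1) → {A} and {D}.
Stable partition: {B} | {A} | {C,E} | {D} — 4 equivalence classes.
State D belongs to the block {D}, which has 1 states.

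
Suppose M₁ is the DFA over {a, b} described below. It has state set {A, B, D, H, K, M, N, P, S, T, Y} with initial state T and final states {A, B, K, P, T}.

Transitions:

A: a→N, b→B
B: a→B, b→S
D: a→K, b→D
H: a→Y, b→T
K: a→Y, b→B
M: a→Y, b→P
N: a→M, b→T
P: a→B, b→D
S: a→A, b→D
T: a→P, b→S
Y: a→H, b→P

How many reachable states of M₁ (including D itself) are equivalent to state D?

All states are reachable from the start state.
Start with accepting vs non-accepting: {A,B,K,P,T} | {D,H,M,N,S,Y}.
On input a, block {A,B,K,P,T} splits into {B,P,T} and {A,K}.
On input a, block {D,H,M,N,S,Y} splits into {H,M,N,Y} and {D,S}.
No further refinement is possible. Final partition (4 blocks): {B,P,T} | {H,M,N,Y} | {A,K} | {D,S}.
State D belongs to the block {D,S}, which has 2 states.

2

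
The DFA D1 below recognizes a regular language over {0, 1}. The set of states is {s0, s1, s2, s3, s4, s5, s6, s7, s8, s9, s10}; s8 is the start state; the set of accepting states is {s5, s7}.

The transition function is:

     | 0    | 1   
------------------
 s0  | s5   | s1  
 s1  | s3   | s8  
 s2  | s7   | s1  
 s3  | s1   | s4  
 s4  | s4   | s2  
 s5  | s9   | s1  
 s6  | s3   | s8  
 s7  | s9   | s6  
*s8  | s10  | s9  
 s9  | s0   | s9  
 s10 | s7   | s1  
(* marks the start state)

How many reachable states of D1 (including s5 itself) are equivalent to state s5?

2

All states are reachable from the start state.
P0 = {s5,s7} | {s0,s1,s2,s3,s4,s6,s8,s9,s10}.
On input 0, block {s0,s1,s2,s3,s4,s6,s8,s9,s10} splits into {s1,s3,s4,s6,s8,s9} and {s0,s2,s10}.
On input 0, block {s1,s3,s4,s6,s8,s9} splits into {s1,s3,s4,s6} and {s8,s9}.
Refine {s1,s3,s4,s6} on symbol 1: members go to different blocks, giving {s1,s6} and {s3} and {s4}.
Stable partition: {s5,s7} | {s1,s6} | {s0,s2,s10} | {s8,s9} | {s3} | {s4} — 6 equivalence classes.
The equivalence class containing s5 is {s5,s7}, of size 2.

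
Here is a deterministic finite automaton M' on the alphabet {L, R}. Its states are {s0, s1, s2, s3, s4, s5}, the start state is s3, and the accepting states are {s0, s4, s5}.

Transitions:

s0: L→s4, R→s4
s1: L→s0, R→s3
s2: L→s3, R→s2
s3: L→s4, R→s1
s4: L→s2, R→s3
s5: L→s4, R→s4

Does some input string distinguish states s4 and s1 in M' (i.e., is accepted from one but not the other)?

Reachable states from the start: {s0,s1,s2,s3,s4}. Unreachable: {s5} — drop them.
P0 = {s0,s4} | {s1,s2,s3}.
Split {s0,s4} by δ(·,L) → {s0} and {s4}.
Refine {s1,s2,s3} on symbol L: members go to different blocks, giving {s1} and {s2} and {s3}.
Stable partition: {s0} | {s1} | {s4} | {s2} | {s3} — 5 equivalence classes.
s4 and s1 end up in different blocks, so they are distinguishable. For instance, the string 'ε' is accepted from only s4.

Yes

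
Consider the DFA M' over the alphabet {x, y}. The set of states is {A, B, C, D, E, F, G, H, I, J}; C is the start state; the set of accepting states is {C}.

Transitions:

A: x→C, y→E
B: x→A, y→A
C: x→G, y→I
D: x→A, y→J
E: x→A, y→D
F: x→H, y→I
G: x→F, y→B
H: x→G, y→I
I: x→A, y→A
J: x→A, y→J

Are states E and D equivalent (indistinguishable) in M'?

All states are reachable from the start state.
Start with accepting vs non-accepting: {C} | {A,B,D,E,F,G,H,I,J}.
On input x, block {A,B,D,E,F,G,H,I,J} splits into {B,D,E,F,G,H,I,J} and {A}.
On input x, block {B,D,E,F,G,H,I,J} splits into {B,D,E,I,J} and {F,G,H}.
On input y, block {B,D,E,I,J} splits into {D,E,J} and {B,I}.
No further refinement is possible. Final partition (5 blocks): {C} | {D,E,J} | {A} | {F,G,H} | {B,I}.
E and D lie in the same block of the stable partition, so they are equivalent — no string distinguishes them.

Yes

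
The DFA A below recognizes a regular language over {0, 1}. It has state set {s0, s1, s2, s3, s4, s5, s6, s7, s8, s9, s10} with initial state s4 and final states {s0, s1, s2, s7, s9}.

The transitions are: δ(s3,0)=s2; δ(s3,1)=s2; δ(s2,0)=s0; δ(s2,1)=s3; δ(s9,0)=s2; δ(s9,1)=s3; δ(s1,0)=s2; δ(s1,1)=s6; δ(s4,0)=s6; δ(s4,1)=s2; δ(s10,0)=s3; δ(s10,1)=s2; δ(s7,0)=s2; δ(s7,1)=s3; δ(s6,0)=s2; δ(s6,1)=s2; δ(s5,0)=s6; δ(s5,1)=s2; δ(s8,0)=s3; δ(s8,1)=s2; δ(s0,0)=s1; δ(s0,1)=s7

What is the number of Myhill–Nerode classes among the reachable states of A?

5

States {s5,s8,s9,s10} cannot be reached from the start state, so discard them.
Start with accepting vs non-accepting: {s0,s1,s2,s7} | {s3,s4,s6}.
On input 1, block {s0,s1,s2,s7} splits into {s1,s2,s7} and {s0}.
Split {s1,s2,s7} by δ(·,0) → {s1,s7} and {s2}.
On input 0, block {s3,s4,s6} splits into {s3,s6} and {s4}.
The partition is now stable with 5 blocks: {s1,s7} | {s3,s6} | {s0} | {s2} | {s4}.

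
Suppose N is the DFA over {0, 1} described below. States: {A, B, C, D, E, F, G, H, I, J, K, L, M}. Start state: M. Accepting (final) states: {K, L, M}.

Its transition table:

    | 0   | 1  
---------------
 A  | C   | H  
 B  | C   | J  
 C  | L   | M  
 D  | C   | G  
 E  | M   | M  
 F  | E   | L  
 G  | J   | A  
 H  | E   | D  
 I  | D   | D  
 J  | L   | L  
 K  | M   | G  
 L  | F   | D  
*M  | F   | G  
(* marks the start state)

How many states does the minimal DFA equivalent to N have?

States {B,I,K} cannot be reached from the start state, so discard them.
Initial partition by acceptance: {L,M} | {A,C,D,E,F,G,H,J}.
Split {A,C,D,E,F,G,H,J} by δ(·,0) → {A,D,F,G,H} and {C,E,J}.
Refine {A,D,F,G,H} on symbol 1: members go to different blocks, giving {A,D,G,H} and {F}.
No further refinement is possible. Final partition (4 blocks): {L,M} | {A,D,G,H} | {C,E,J} | {F}.

4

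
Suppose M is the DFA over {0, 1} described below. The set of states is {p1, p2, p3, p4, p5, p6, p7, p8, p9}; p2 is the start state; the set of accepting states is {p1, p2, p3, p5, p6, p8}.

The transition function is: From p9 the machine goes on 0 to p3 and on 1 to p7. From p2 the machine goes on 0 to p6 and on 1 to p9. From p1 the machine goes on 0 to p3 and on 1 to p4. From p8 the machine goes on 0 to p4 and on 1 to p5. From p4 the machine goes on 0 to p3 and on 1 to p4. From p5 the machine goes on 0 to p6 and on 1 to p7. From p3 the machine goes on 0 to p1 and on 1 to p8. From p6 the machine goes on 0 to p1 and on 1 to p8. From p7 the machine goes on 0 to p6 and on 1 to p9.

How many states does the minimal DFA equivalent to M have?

4

Initial partition by acceptance: {p1,p2,p3,p5,p6,p8} | {p4,p7,p9}.
Refine {p1,p2,p3,p5,p6,p8} on symbol 0: members go to different blocks, giving {p1,p2,p3,p5,p6} and {p8}.
On input 1, block {p1,p2,p3,p5,p6} splits into {p1,p2,p5} and {p3,p6}.
The partition is now stable with 4 blocks: {p1,p2,p5} | {p4,p7,p9} | {p8} | {p3,p6}.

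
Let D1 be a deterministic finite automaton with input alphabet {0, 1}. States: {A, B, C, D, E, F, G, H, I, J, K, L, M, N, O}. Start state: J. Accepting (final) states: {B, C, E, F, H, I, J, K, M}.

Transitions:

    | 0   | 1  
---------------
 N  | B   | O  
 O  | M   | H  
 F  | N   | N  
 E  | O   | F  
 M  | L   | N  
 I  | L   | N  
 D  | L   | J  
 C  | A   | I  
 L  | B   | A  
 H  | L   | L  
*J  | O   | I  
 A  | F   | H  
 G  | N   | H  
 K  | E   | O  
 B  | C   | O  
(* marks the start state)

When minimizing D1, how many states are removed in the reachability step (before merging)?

4

Starting at J and following transitions, the reachable set is {A, B, C, F, H, I, J, L, M, N, O}. That leaves D, E, G, K unreachable — 4 in total.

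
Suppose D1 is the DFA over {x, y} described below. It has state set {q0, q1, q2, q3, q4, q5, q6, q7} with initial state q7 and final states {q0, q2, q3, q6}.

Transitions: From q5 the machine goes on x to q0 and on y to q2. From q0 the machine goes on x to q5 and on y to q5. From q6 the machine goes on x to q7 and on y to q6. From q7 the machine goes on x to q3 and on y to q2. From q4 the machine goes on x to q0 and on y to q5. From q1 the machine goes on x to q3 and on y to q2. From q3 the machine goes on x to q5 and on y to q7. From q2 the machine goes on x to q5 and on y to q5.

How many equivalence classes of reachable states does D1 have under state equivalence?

2

First remove the unreachable states {q1,q4,q6}; 5 states remain.
Initial partition by acceptance: {q0,q2,q3} | {q5,q7}.
No further refinement is possible. Final partition (2 blocks): {q0,q2,q3} | {q5,q7}.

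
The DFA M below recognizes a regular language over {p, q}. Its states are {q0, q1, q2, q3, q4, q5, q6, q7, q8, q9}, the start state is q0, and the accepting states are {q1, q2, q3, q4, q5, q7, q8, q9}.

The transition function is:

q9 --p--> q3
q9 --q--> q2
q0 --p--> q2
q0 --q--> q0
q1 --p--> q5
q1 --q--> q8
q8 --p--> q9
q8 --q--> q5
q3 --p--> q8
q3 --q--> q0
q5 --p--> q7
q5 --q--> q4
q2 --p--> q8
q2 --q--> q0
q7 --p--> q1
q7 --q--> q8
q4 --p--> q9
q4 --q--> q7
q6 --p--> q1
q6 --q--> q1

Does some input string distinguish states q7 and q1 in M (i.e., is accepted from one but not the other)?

First remove the unreachable states {q6}; 9 states remain.
P0 = {q1,q2,q3,q4,q5,q7,q8,q9} | {q0}.
Refine {q1,q2,q3,q4,q5,q7,q8,q9} on symbol q: members go to different blocks, giving {q1,q4,q5,q7,q8,q9} and {q2,q3}.
On input p, block {q1,q4,q5,q7,q8,q9} splits into {q1,q4,q5,q7,q8} and {q9}.
Refine {q1,q4,q5,q7,q8} on symbol p: members go to different blocks, giving {q1,q5,q7} and {q4,q8}.
Stable partition: {q1,q5,q7} | {q0} | {q2,q3} | {q9} | {q4,q8} — 5 equivalence classes.
q7 and q1 lie in the same block of the stable partition, so they are equivalent — no string distinguishes them.

No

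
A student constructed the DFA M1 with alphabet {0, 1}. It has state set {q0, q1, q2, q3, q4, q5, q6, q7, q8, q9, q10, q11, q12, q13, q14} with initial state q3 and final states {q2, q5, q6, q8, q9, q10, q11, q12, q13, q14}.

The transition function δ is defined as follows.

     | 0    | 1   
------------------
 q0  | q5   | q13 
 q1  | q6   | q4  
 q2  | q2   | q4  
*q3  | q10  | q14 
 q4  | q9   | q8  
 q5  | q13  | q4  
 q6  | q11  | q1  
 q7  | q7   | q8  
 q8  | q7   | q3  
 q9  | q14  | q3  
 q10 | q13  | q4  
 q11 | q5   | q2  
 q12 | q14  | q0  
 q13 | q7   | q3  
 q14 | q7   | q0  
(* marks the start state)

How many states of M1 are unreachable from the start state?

Starting at q3 and following transitions, the reachable set is {q0, q3, q4, q5, q7, q8, q9, q10, q13, q14}. That leaves q1, q2, q6, q11, q12 unreachable — 5 in total.

5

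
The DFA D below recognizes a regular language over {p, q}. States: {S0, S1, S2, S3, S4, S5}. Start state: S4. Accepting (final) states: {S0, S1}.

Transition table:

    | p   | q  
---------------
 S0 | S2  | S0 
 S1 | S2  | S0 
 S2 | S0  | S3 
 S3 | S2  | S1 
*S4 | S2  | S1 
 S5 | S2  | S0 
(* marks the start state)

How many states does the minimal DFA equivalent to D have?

States {S5} cannot be reached from the start state, so discard them.
Start with accepting vs non-accepting: {S0,S1} | {S2,S3,S4}.
On input p, block {S2,S3,S4} splits into {S3,S4} and {S2}.
The partition is now stable with 3 blocks: {S0,S1} | {S3,S4} | {S2}.

3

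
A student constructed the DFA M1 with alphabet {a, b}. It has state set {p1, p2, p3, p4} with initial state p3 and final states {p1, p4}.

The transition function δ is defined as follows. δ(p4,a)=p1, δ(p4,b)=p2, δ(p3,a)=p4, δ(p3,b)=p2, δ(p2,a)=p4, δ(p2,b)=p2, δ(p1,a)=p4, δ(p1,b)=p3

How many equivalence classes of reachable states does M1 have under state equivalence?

2

Every state is reachable, so we keep all 4.
P0 = {p1,p4} | {p2,p3}.
The partition is now stable with 2 blocks: {p1,p4} | {p2,p3}.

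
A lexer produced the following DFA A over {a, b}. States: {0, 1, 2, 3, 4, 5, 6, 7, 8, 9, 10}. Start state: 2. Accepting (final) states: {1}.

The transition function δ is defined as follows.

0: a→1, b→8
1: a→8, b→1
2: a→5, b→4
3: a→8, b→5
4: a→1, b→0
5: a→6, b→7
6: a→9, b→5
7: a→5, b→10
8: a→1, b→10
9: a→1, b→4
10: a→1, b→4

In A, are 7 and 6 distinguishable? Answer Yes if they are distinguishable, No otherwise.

Reachable states from the start: {0,1,2,4,5,6,7,8,9,10}. Unreachable: {3} — drop them.
Start with accepting vs non-accepting: {1} | {0,2,4,5,6,7,8,9,10}.
Split {0,2,4,5,6,7,8,9,10} by δ(·,a) → {0,4,8,9,10} and {2,5,6,7}.
On input a, block {2,5,6,7} splits into {2,5,7} and {6}.
Split {2,5,7} by δ(·,a) → {2,7} and {5}.
The partition is now stable with 5 blocks: {1} | {0,4,8,9,10} | {2,7} | {6} | {5}.
7 and 6 end up in different blocks, so they are distinguishable. For instance, the string 'aa' is accepted from only 6.

Yes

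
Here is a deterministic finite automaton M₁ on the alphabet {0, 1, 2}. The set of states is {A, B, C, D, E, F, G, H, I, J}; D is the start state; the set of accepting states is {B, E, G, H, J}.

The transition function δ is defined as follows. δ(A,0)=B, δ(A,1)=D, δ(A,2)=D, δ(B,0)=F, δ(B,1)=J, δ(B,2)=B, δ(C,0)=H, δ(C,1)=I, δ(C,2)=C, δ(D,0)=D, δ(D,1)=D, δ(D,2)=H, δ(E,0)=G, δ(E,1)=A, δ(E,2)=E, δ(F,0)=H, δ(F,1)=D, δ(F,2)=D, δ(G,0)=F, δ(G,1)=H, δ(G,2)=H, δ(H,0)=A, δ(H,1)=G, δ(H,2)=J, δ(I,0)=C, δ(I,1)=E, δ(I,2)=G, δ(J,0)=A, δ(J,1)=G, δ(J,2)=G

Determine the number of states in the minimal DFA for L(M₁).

Reachable states from the start: {A,B,D,F,G,H,J}. Unreachable: {C,E,I} — drop them.
Initial partition by acceptance: {B,G,H,J} | {A,D,F}.
Refine {A,D,F} on symbol 0: members go to different blocks, giving {A,F} and {D}.
The partition is now stable with 3 blocks: {B,G,H,J} | {A,F} | {D}.

3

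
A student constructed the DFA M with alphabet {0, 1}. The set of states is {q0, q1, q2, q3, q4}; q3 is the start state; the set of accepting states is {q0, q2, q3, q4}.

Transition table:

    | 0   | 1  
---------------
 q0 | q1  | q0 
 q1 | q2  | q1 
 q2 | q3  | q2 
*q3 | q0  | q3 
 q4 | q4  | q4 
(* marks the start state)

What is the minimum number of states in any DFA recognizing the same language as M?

4

Reachable states from the start: {q0,q1,q2,q3}. Unreachable: {q4} — drop them.
P0 = {q0,q2,q3} | {q1}.
Refine {q0,q2,q3} on symbol 0: members go to different blocks, giving {q2,q3} and {q0}.
Refine {q2,q3} on symbol 0: members go to different blocks, giving {q2} and {q3}.
No further refinement is possible. Final partition (4 blocks): {q2} | {q1} | {q0} | {q3}.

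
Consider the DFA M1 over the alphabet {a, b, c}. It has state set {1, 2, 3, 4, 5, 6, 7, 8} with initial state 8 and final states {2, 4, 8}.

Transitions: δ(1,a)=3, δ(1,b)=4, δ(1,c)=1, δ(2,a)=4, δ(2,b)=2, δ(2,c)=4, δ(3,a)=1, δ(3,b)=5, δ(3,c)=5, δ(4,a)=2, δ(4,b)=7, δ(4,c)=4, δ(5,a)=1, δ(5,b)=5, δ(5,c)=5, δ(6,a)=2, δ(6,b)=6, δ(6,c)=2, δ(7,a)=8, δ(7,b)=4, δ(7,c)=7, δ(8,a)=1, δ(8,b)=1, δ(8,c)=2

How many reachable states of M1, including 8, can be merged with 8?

States {6} cannot be reached from the start state, so discard them.
P0 = {2,4,8} | {1,3,5,7}.
Split {2,4,8} by δ(·,a) → {2,4} and {8}.
On input b, block {2,4} splits into {2} and {4}.
On input a, block {1,3,5,7} splits into {1,3,5} and {7}.
Refine {1,3,5} on symbol b: members go to different blocks, giving {3,5} and {1}.
Stable partition: {2} | {3,5} | {8} | {4} | {7} | {1} — 6 equivalence classes.
State 8 belongs to the block {8}, which has 1 states.

1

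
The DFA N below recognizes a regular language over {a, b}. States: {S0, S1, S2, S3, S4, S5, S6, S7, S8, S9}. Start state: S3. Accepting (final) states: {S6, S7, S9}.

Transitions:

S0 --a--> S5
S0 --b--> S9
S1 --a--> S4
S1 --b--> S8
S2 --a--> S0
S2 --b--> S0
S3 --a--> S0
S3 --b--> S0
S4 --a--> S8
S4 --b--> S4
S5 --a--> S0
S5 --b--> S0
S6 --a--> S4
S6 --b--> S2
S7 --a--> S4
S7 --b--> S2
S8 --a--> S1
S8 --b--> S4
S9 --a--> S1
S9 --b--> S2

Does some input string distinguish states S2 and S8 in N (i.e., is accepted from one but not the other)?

Yes

First remove the unreachable states {S6,S7}; 8 states remain.
P0 = {S9} | {S0,S1,S2,S3,S4,S5,S8}.
Refine {S0,S1,S2,S3,S4,S5,S8} on symbol b: members go to different blocks, giving {S1,S2,S3,S4,S5,S8} and {S0}.
Split {S1,S2,S3,S4,S5,S8} by δ(·,a) → {S1,S4,S8} and {S2,S3,S5}.
Stable partition: {S9} | {S1,S4,S8} | {S0} | {S2,S3,S5} — 4 equivalence classes.
S2 and S8 end up in different blocks, so they are distinguishable. For instance, the string 'ab' is accepted from only S2.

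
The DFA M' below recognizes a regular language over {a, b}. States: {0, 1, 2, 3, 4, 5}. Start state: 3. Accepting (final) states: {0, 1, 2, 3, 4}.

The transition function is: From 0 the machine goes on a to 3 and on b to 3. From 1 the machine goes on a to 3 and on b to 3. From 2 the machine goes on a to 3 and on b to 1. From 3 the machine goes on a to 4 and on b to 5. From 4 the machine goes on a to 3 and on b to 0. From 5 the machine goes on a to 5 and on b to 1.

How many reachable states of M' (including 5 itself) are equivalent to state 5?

1

States {2} cannot be reached from the start state, so discard them.
P0 = {0,1,3,4} | {5}.
Refine {0,1,3,4} on symbol b: members go to different blocks, giving {0,1,4} and {3}.
On input b, block {0,1,4} splits into {0,1} and {4}.
Stable partition: {0,1} | {5} | {3} | {4} — 4 equivalence classes.
The equivalence class containing 5 is {5}, of size 1.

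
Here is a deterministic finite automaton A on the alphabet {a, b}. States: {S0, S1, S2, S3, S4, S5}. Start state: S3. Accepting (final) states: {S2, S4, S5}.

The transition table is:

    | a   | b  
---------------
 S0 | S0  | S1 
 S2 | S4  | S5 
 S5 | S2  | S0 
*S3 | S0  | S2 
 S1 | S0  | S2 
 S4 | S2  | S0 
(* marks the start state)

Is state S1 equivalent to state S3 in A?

Yes

Every state is reachable, so we keep all 6.
Initial partition by acceptance: {S2,S4,S5} | {S0,S1,S3}.
Split {S2,S4,S5} by δ(·,b) → {S4,S5} and {S2}.
Refine {S0,S1,S3} on symbol b: members go to different blocks, giving {S1,S3} and {S0}.
No further refinement is possible. Final partition (4 blocks): {S4,S5} | {S1,S3} | {S2} | {S0}.
S1 and S3 lie in the same block of the stable partition, so they are equivalent — no string distinguishes them.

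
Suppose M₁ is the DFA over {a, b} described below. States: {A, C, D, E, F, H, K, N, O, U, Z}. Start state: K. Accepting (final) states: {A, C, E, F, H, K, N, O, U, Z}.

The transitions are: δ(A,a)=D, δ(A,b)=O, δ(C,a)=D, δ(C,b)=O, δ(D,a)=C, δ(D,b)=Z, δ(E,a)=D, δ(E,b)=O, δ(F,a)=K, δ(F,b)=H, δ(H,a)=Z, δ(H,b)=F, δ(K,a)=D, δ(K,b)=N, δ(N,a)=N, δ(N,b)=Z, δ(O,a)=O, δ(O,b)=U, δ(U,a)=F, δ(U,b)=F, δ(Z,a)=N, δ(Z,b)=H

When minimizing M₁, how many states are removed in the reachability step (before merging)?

BFS from K reaches {C, D, F, H, K, N, O, U, Z}; the 2 state(s) A, E are never visited.

2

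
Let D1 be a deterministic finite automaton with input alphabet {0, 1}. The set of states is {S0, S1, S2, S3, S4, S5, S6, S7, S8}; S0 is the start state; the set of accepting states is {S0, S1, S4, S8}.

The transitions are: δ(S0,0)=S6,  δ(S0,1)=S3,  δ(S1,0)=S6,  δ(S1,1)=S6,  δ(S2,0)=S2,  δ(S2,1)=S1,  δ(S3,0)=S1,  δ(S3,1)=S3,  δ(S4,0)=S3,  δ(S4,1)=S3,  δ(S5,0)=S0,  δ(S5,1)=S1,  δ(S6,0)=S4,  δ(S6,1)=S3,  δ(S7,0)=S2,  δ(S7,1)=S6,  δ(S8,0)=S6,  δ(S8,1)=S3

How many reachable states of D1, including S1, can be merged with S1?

First remove the unreachable states {S2,S5,S7,S8}; 5 states remain.
Initial partition by acceptance: {S0,S1,S4} | {S3,S6}.
No further refinement is possible. Final partition (2 blocks): {S0,S1,S4} | {S3,S6}.
State S1 belongs to the block {S0,S1,S4}, which has 3 states.

3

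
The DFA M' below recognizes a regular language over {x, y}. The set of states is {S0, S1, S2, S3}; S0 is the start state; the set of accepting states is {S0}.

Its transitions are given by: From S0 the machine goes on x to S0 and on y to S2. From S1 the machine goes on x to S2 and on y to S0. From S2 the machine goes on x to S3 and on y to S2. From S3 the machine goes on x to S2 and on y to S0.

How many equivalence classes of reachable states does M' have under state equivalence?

First remove the unreachable states {S1}; 3 states remain.
Initial partition by acceptance: {S0} | {S2,S3}.
Refine {S2,S3} on symbol y: members go to different blocks, giving {S2} and {S3}.
The partition is now stable with 3 blocks: {S0} | {S2} | {S3}.

3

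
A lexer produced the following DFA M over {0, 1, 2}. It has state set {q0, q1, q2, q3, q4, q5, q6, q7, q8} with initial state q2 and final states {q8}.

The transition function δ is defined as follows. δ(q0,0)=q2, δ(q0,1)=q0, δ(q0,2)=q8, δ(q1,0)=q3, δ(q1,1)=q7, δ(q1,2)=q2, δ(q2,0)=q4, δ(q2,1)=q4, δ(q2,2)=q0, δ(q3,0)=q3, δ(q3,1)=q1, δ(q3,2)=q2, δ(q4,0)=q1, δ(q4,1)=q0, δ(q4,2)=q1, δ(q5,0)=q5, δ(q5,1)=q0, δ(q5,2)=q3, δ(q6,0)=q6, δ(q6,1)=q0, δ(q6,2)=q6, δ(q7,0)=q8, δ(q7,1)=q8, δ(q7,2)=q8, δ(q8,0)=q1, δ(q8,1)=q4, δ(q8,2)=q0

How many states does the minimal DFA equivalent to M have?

Reachable states from the start: {q0,q1,q2,q3,q4,q7,q8}. Unreachable: {q5,q6} — drop them.
P0 = {q8} | {q0,q1,q2,q3,q4,q7}.
Split {q0,q1,q2,q3,q4,q7} by δ(·,0) → {q0,q1,q2,q3,q4} and {q7}.
On input 1, block {q0,q1,q2,q3,q4} splits into {q0,q2,q3,q4} and {q1}.
On input 0, block {q0,q2,q3,q4} splits into {q0,q2,q3} and {q4}.
On input 0, block {q0,q2,q3} splits into {q0,q3} and {q2}.
Split {q0,q3} by δ(·,0) → {q0} and {q3}.
No further refinement is possible. Final partition (7 blocks): {q8} | {q0} | {q7} | {q1} | {q4} | {q2} | {q3}.

7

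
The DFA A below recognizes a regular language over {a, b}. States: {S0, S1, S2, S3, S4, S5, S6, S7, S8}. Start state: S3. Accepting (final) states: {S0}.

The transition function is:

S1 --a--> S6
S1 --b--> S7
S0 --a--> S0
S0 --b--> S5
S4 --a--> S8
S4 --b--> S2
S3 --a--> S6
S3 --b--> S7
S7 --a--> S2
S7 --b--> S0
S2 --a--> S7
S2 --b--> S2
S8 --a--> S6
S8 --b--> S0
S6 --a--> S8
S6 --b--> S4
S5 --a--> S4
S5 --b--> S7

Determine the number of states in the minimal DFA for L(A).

Reachable states from the start: {S0,S2,S3,S4,S5,S6,S7,S8}. Unreachable: {S1} — drop them.
P0 = {S0} | {S2,S3,S4,S5,S6,S7,S8}.
On input b, block {S2,S3,S4,S5,S6,S7,S8} splits into {S2,S3,S4,S5,S6} and {S7,S8}.
Refine {S2,S3,S4,S5,S6} on symbol a: members go to different blocks, giving {S2,S4,S6} and {S3,S5}.
The partition is now stable with 4 blocks: {S0} | {S2,S4,S6} | {S7,S8} | {S3,S5}.

4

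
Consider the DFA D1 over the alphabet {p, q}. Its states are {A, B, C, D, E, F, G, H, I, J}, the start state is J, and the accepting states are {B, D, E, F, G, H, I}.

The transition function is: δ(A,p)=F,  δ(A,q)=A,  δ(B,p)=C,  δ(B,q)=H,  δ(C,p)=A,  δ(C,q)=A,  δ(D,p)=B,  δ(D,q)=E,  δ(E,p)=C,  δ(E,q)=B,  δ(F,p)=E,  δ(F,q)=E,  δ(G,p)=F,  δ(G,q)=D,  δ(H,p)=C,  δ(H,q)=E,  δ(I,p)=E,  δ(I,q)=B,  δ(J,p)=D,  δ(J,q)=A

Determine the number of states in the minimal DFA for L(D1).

4

First remove the unreachable states {G,I}; 8 states remain.
P0 = {B,D,E,F,H} | {A,C,J}.
Split {B,D,E,F,H} by δ(·,p) → {B,E,H} and {D,F}.
Split {A,C,J} by δ(·,p) → {A,J} and {C}.
Stable partition: {B,E,H} | {A,J} | {D,F} | {C} — 4 equivalence classes.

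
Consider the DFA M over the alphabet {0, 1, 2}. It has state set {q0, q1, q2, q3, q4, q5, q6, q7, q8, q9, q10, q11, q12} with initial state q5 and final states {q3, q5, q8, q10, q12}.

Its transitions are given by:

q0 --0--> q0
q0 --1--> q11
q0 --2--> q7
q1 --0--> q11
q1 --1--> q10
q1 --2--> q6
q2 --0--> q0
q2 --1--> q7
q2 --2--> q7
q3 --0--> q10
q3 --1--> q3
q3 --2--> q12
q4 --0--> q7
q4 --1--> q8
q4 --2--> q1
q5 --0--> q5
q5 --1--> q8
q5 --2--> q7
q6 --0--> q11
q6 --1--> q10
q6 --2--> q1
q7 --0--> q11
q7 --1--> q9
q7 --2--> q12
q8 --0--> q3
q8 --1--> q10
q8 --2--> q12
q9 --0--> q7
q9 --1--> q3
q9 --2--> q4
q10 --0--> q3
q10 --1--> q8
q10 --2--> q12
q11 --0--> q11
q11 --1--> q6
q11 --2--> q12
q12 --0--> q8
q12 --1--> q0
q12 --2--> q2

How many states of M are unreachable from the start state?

A breadth-first search from the start state visits every state.

0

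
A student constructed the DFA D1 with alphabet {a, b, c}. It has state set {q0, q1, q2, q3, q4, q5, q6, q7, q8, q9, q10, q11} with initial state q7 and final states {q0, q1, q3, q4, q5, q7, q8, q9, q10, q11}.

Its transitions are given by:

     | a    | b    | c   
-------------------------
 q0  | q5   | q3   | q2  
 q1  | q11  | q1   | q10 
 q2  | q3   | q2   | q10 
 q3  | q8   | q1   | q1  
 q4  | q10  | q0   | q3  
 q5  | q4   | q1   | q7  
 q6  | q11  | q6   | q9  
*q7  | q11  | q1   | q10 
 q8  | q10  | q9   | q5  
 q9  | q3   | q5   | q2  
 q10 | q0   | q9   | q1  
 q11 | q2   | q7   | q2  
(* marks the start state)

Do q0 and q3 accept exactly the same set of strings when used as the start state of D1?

No

States {q6} cannot be reached from the start state, so discard them.
Start with accepting vs non-accepting: {q0,q1,q3,q4,q5,q7,q8,q9,q10,q11} | {q2}.
Refine {q0,q1,q3,q4,q5,q7,q8,q9,q10,q11} on symbol a: members go to different blocks, giving {q0,q1,q3,q4,q5,q7,q8,q9,q10} and {q11}.
Split {q0,q1,q3,q4,q5,q7,q8,q9,q10} by δ(·,a) → {q0,q3,q4,q5,q8,q9,q10} and {q1,q7}.
Refine {q0,q3,q4,q5,q8,q9,q10} on symbol b: members go to different blocks, giving {q0,q4,q8,q9,q10} and {q3,q5}.
Split {q0,q4,q8,q9,q10} by δ(·,a) → {q4,q8,q10} and {q0,q9}.
On input a, block {q4,q8,q10} splits into {q4,q8} and {q10}.
Stable partition: {q4,q8} | {q2} | {q11} | {q1,q7} | {q3,q5} | {q0,q9} | {q10} — 7 equivalence classes.
q0 and q3 end up in different blocks, so they are distinguishable. For instance, the string 'c' is accepted from only q3.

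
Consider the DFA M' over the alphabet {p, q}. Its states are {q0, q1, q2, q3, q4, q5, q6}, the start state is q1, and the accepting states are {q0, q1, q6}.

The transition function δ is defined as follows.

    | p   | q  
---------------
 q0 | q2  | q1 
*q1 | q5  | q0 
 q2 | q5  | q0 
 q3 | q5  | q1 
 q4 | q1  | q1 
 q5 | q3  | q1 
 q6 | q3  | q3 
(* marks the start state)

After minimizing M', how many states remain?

2

Reachable states from the start: {q0,q1,q2,q3,q5}. Unreachable: {q4,q6} — drop them.
Initial partition by acceptance: {q0,q1} | {q2,q3,q5}.
No further refinement is possible. Final partition (2 blocks): {q0,q1} | {q2,q3,q5}.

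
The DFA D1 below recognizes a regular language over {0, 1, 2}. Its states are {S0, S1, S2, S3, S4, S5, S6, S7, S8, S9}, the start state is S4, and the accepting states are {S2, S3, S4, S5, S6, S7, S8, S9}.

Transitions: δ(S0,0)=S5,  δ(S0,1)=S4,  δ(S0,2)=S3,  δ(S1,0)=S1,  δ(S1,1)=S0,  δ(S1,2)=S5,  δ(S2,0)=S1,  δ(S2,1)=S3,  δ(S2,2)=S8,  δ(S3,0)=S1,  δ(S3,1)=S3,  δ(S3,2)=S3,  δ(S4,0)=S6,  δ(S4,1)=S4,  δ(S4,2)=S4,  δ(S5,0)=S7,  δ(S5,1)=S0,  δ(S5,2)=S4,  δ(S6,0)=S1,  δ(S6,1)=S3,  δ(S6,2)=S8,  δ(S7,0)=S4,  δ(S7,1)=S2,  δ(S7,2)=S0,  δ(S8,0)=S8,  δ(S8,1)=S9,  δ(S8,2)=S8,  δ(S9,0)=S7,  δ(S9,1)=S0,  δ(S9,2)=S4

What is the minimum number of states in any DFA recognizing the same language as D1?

8

Start with accepting vs non-accepting: {S2,S3,S4,S5,S6,S7,S8,S9} | {S0,S1}.
Split {S2,S3,S4,S5,S6,S7,S8,S9} by δ(·,0) → {S4,S5,S7,S8,S9} and {S2,S3,S6}.
Split {S4,S5,S7,S8,S9} by δ(·,0) → {S5,S7,S8,S9} and {S4}.
Split {S5,S7,S8,S9} by δ(·,0) → {S5,S8,S9} and {S7}.
On input 0, block {S5,S8,S9} splits into {S5,S9} and {S8}.
On input 0, block {S0,S1} splits into {S0} and {S1}.
On input 2, block {S2,S3,S6} splits into {S2,S6} and {S3}.
No further refinement is possible. Final partition (8 blocks): {S5,S9} | {S0} | {S2,S6} | {S4} | {S7} | {S8} | {S1} | {S3}.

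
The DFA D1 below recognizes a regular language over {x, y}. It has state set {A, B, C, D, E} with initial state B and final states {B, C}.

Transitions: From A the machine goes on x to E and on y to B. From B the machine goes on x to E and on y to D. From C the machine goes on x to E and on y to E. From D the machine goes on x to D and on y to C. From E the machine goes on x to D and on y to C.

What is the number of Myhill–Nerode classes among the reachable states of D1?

2

First remove the unreachable states {A}; 4 states remain.
Initial partition by acceptance: {B,C} | {D,E}.
No further refinement is possible. Final partition (2 blocks): {B,C} | {D,E}.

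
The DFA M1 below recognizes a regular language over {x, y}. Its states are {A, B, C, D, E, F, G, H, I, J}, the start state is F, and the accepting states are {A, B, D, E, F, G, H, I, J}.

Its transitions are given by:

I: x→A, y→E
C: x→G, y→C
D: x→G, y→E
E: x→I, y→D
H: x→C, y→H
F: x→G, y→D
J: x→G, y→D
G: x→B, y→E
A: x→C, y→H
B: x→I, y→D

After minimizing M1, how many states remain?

7

Reachable states from the start: {A,B,C,D,E,F,G,H,I}. Unreachable: {J} — drop them.
Start with accepting vs non-accepting: {A,B,D,E,F,G,H,I} | {C}.
Split {A,B,D,E,F,G,H,I} by δ(·,x) → {B,D,E,F,G,I} and {A,H}.
Refine {B,D,E,F,G,I} on symbol x: members go to different blocks, giving {B,D,E,F,G} and {I}.
Refine {B,D,E,F,G} on symbol x: members go to different blocks, giving {D,F,G} and {B,E}.
Refine {D,F,G} on symbol x: members go to different blocks, giving {D,F} and {G}.
Split {D,F} by δ(·,y) → {D} and {F}.
The partition is now stable with 7 blocks: {D} | {C} | {A,H} | {I} | {B,E} | {G} | {F}.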